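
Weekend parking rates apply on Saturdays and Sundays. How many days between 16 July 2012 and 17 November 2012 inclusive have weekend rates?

16 July 2012 is a Monday.
From 16 July 2012 to 17 November 2012 is 125 days inclusive.
125 = 7 × 17 + 6, so there are 17 full weeks plus 6 extra days.
Each full week contributes 2 weekend days (Sat, Sun): 17 × 2 = 34.
The 6 extra days are Monday, Tuesday, Wednesday, Thursday, Friday, Saturday — 1 of them qualifies.
Total: 34 + 1 = 35.

35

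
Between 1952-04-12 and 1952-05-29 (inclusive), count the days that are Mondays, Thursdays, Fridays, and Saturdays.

27

1952-04-12 is a Saturday.
The range spans 48 days (inclusive of both endpoints).
48 = 7 × 6 + 6, so there are 6 full weeks plus 6 extra days.
Each full week contributes 4 days from the set (Mon, Thu, Fri, Sat): 6 × 4 = 24.
The 6 extra days are Sat, Sun, Mon, Tue, Wed, Thu — 3 of them qualify.
Total: 24 + 3 = 27.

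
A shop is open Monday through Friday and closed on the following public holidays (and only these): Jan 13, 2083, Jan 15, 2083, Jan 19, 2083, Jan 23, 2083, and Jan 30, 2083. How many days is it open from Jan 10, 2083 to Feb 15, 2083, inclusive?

23

Jan 10, 2083 is a Sunday.
From Jan 10, 2083 to Feb 15, 2083 is 37 days inclusive.
37 = 7 × 5 + 2, so there are 5 full weeks plus 2 extra days.
Each full week contributes 5 weekdays (Mon–Fri): 5 × 5 = 25.
The 2 extra days are Sun, Mon — 1 of them qualifies.
Total: 25 + 1 = 26.
Holidays: Jan 13, 2083 (Wed); Jan 15, 2083 (Fri); Jan 19, 2083 (Tue); Jan 23, 2083 (Sat); Jan 30, 2083 (Sat).
3 of the 5 holidays fall on weekdays; the rest are weekends and were already excluded.
Business days: 26 − 3 = 23.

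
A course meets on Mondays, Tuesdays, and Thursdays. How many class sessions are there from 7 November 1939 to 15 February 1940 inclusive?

44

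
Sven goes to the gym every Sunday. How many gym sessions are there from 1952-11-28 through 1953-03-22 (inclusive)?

17 Sundays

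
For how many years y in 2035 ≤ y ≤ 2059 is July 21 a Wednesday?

Day of week of July 21 in each year:
2035: Sat, 2036: Mon, 2037: Tue, 2038: Wed ✓, 2039: Thu, 2040: Sat, 2041: Sun, 2042: Mon, 2043: Tue, 2044: Thu, 2045: Fri, 2046: Sat, 2047: Sun, 2048: Tue, 2049: Wed ✓, 2050: Thu, 2051: Fri, 2052: Sun, 2053: Mon, 2054: Tue, 2055: Wed ✓, 2056: Fri, 2057: Sat, 2058: Sun, 2059: Mon
Wednesdays: 2038, 2049, 2055.

3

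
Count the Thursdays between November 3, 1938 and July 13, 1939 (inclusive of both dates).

37

November 3, 1938 is a Thursday.
That's 253 days from start to end, counting both.
253 = 7 × 36 + 1, so there are 36 full weeks plus 1 extra day.
Each full week contributes one Thursday: 36 so far.
The 1 extra day is Thu — 1 of them qualifies.
Total: 36 + 1 = 37.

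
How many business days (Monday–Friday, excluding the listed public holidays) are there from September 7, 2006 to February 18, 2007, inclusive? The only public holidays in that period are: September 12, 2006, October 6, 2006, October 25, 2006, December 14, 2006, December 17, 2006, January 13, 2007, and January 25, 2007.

112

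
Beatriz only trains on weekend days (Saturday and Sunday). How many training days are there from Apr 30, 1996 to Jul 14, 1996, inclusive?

22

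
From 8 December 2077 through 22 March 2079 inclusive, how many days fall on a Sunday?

67

8 December 2077 is a Wednesday.
That's 470 days from start to end, counting both.
470 = 7 × 67 + 1, so there are 67 full weeks plus 1 extra day.
Each full week contributes one Sunday: 67 so far.
The 1 extra day is Wed — none qualify.
Total: 67 + 0 = 67.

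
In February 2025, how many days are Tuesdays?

4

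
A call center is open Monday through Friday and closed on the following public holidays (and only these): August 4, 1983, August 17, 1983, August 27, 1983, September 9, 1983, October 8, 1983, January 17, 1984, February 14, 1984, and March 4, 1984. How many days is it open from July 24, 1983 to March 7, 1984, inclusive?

158 business days

July 24, 1983 is a Sunday.
That's 228 days from start to end, counting both.
228 = 7 × 32 + 4, so there are 32 full weeks plus 4 extra days.
Each full week contributes 5 weekdays (Mon–Fri): 32 × 5 = 160.
The 4 extra days are Sunday, Monday, Tuesday, Wednesday — 3 of them qualify.
Total: 160 + 3 = 163.
Holidays: August 4, 1983 (Thu); August 17, 1983 (Wed); August 27, 1983 (Sat); September 9, 1983 (Fri); October 8, 1983 (Sat); January 17, 1984 (Tue); February 14, 1984 (Tue); March 4, 1984 (Sun).
5 of the 8 holidays fall on weekdays; the rest are weekends and were already excluded.
Business days: 163 − 5 = 158.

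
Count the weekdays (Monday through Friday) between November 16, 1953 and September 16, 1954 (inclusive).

219

November 16, 1953 is a Monday.
From November 16, 1953 to September 16, 1954 is 305 days inclusive.
305 = 7 × 43 + 4, so there are 43 full weeks plus 4 extra days.
Each full week contributes 5 weekdays (Mon–Fri): 43 × 5 = 215.
The 4 extra days are Monday, Tuesday, Wednesday, Thursday — 4 of them qualify.
Total: 215 + 4 = 219.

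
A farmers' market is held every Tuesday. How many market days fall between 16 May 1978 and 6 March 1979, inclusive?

43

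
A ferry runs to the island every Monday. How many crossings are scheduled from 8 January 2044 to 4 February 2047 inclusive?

161

8 January 2044 is a Friday.
The range spans 1124 days (inclusive of both endpoints).
1124 = 7 × 160 + 4, so there are 160 full weeks plus 4 extra days.
Each full week contributes one Monday: 160 so far.
The 4 extra days are Friday, Saturday, Sunday, Monday — 1 of them qualifies.
Total: 160 + 1 = 161.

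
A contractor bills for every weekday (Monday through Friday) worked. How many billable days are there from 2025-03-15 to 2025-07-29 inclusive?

97

2025-03-15 is a Saturday.
The range spans 137 days (inclusive of both endpoints).
137 = 7 × 19 + 4, so there are 19 full weeks plus 4 extra days.
Each full week contributes 5 weekdays (Mon–Fri): 19 × 5 = 95.
The 4 extra days are Saturday, Sunday, Monday, Tuesday — 2 of them qualify.
Total: 95 + 2 = 97.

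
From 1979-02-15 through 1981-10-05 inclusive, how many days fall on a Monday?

138

1979-02-15 is a Thursday.
That's 964 days from start to end, counting both.
964 = 7 × 137 + 5, so there are 137 full weeks plus 5 extra days.
Each full week contributes one Monday: 137 so far.
The 5 extra days are Thu, Fri, Sat, Sun, Mon — 1 of them qualifies.
Total: 137 + 1 = 138.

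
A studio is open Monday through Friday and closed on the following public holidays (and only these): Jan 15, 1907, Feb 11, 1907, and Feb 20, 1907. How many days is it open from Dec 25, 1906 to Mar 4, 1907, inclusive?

Dec 25, 1906 is a Tuesday.
That's 70 days from start to end, counting both.
70 = 7 × 10, so the span is exactly 10 full weeks.
Each full week contributes 5 weekdays (Mon–Fri): 10 × 5 = 50.
Holidays: Jan 15, 1907 (Tue); Feb 11, 1907 (Mon); Feb 20, 1907 (Wed).
All 3 holidays fall on weekdays, so subtract 3.
Business days: 50 − 3 = 47.

47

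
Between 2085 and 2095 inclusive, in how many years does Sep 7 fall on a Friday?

Day of week of September 7 in each year:
2085: Fri ✓, 2086: Sat, 2087: Sun, 2088: Tue, 2089: Wed, 2090: Thu, 2091: Fri ✓, 2092: Sun, 2093: Mon, 2094: Tue, 2095: Wed
Fridays: 2085, 2091.

2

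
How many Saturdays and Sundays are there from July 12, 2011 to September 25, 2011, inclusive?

22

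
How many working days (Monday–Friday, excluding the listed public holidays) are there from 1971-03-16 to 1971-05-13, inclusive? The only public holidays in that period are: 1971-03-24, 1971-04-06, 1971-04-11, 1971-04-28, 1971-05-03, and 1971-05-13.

1971-03-16 is a Tuesday.
From 1971-03-16 to 1971-05-13 is 59 days inclusive.
59 = 7 × 8 + 3, so there are 8 full weeks plus 3 extra days.
Each full week contributes 5 weekdays (Mon–Fri): 8 × 5 = 40.
The 3 extra days are Tuesday, Wednesday, Thursday — 3 of them qualify.
Total: 40 + 3 = 43.
Holidays: 1971-03-24 (Wed); 1971-04-06 (Tue); 1971-04-11 (Sun); 1971-04-28 (Wed); 1971-05-03 (Mon); 1971-05-13 (Thu).
5 of the 6 holidays fall on weekdays; the rest are weekends and were already excluded.
Business days: 43 − 5 = 38.

38 working days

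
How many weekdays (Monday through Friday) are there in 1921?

January 1, 1921 is a Saturday.
That's 365 days from start to end, counting both.
365 = 7 × 52 + 1, so there are 52 full weeks plus 1 extra day.
Each full week contributes 5 weekdays (Mon–Fri): 52 × 5 = 260.
The 1 extra day is Sat — none qualify.
Total: 260 + 0 = 260.

260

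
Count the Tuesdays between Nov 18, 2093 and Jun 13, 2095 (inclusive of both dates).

81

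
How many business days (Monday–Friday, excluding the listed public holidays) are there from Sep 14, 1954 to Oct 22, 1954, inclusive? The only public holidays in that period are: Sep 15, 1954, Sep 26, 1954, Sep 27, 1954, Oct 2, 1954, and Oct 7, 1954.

Sep 14, 1954 is a Tuesday.
The range spans 39 days (inclusive of both endpoints).
39 = 7 × 5 + 4, so there are 5 full weeks plus 4 extra days.
Each full week contributes 5 weekdays (Mon–Fri): 5 × 5 = 25.
The 4 extra days are Tue, Wed, Thu, Fri — 4 of them qualify.
Total: 25 + 4 = 29.
Holidays: Sep 15, 1954 (Wed); Sep 26, 1954 (Sun); Sep 27, 1954 (Mon); Oct 2, 1954 (Sat); Oct 7, 1954 (Thu).
3 of the 5 holidays fall on weekdays; the rest are weekends and were already excluded.
Business days: 29 − 3 = 26.

26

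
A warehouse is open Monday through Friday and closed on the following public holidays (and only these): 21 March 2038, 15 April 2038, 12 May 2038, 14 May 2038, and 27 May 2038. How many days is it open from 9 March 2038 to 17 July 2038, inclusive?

90

9 March 2038 is a Tuesday.
From 9 March 2038 to 17 July 2038 is 131 days inclusive.
131 = 7 × 18 + 5, so there are 18 full weeks plus 5 extra days.
Each full week contributes 5 weekdays (Mon–Fri): 18 × 5 = 90.
The 5 extra days are Tue, Wed, Thu, Fri, Sat — 4 of them qualify.
Total: 90 + 4 = 94.
Holidays: 21 March 2038 (Sun); 15 April 2038 (Thu); 12 May 2038 (Wed); 14 May 2038 (Fri); 27 May 2038 (Thu).
4 of the 5 holidays fall on weekdays; the rest are weekends and were already excluded.
Business days: 94 − 4 = 90.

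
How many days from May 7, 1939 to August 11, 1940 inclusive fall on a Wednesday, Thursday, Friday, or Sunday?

May 7, 1939 is a Sunday.
From May 7, 1939 to August 11, 1940 is 463 days inclusive.
463 = 7 × 66 + 1, so there are 66 full weeks plus 1 extra day.
Each full week contributes 4 days from the set (Wed, Thu, Fri, Sun): 66 × 4 = 264.
The 1 extra day is Sunday — 1 of them qualifies.
Total: 264 + 1 = 265.

265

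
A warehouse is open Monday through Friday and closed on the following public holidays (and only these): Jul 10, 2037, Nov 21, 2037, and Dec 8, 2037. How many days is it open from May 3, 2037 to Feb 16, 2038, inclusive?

205 business days

May 3, 2037 is a Sunday.
The range spans 290 days (inclusive of both endpoints).
290 = 7 × 41 + 3, so there are 41 full weeks plus 3 extra days.
Each full week contributes 5 weekdays (Mon–Fri): 41 × 5 = 205.
The 3 extra days are Sun, Mon, Tue — 2 of them qualify.
Total: 205 + 2 = 207.
Holidays: Jul 10, 2037 (Fri); Nov 21, 2037 (Sat); Dec 8, 2037 (Tue).
2 of the 3 holidays fall on weekdays; the rest are weekends and were already excluded.
Business days: 207 − 2 = 205.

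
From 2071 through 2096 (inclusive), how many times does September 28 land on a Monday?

Day of week of September 28 in each year:
2071: Mon ✓, 2072: Wed, 2073: Thu, 2074: Fri, 2075: Sat, 2076: Mon ✓, 2077: Tue, 2078: Wed, 2079: Thu, 2080: Sat, 2081: Sun, 2082: Mon ✓, 2083: Tue, 2084: Thu, 2085: Fri, 2086: Sat, 2087: Sun, 2088: Tue, 2089: Wed, 2090: Thu, 2091: Fri, 2092: Sun, 2093: Mon ✓, 2094: Tue, 2095: Wed, 2096: Fri
Mondays: 2071, 2076, 2082, 2093.

4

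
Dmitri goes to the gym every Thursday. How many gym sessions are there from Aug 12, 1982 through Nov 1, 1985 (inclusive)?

Aug 12, 1982 is a Thursday.
From Aug 12, 1982 to Nov 1, 1985 is 1178 days inclusive.
1178 = 7 × 168 + 2, so there are 168 full weeks plus 2 extra days.
Each full week contributes one Thursday: 168 so far.
The 2 extra days are Thursday, Friday — 1 of them qualifies.
Total: 168 + 1 = 169.

169 Thursdays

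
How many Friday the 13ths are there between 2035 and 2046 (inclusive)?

22

Friday-the-13ths by year:
2035: Apr, Jul
2036: Jun
2037: Feb, Mar, Nov
2038: Aug
2039: May
2040: Jan, Apr, Jul
2041: Sep, Dec
2042: Jun
2043: Feb, Mar, Nov
2044: May
2045: Jan, Oct
2046: Apr, Jul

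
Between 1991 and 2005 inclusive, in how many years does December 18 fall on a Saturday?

3

Day of week of December 18 in each year:
1991: Wed, 1992: Fri, 1993: Sat ✓, 1994: Sun, 1995: Mon, 1996: Wed, 1997: Thu, 1998: Fri, 1999: Sat ✓, 2000: Mon, 2001: Tue, 2002: Wed, 2003: Thu, 2004: Sat ✓, 2005: Sun
Saturdays: 1993, 1999, 2004.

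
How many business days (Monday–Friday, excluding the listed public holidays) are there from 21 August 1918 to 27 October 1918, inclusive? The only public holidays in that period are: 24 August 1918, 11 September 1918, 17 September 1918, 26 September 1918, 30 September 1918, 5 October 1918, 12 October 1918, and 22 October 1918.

43 business days

21 August 1918 is a Wednesday.
That's 68 days from start to end, counting both.
68 = 7 × 9 + 5, so there are 9 full weeks plus 5 extra days.
Each full week contributes 5 weekdays (Mon–Fri): 9 × 5 = 45.
The 5 extra days are Wednesday, Thursday, Friday, Saturday, Sunday — 3 of them qualify.
Total: 45 + 3 = 48.
Holidays: 24 August 1918 (Sat); 11 September 1918 (Wed); 17 September 1918 (Tue); 26 September 1918 (Thu); 30 September 1918 (Mon); 5 October 1918 (Sat); 12 October 1918 (Sat); 22 October 1918 (Tue).
5 of the 8 holidays fall on weekdays; the rest are weekends and were already excluded.
Business days: 48 − 5 = 43.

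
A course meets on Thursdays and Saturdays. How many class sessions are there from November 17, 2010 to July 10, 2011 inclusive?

November 17, 2010 is a Wednesday.
From November 17, 2010 to July 10, 2011 is 236 days inclusive.
236 = 7 × 33 + 5, so there are 33 full weeks plus 5 extra days.
Each full week contributes 2 days from the set (Thu, Sat): 33 × 2 = 66.
The 5 extra days are Wed, Thu, Fri, Sat, Sun — 2 of them qualify.
Total: 66 + 2 = 68.

68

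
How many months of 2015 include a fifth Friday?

A month has five Fridays exactly when Friday falls within its first (length − 28) days.
Jan: 31 days, starts Thu → 5 of Thu, Fri, Sat ✓
Feb: 28 days, starts Sun → 5 of (none)
Mar: 31 days, starts Sun → 5 of Sun, Mon, Tue
Apr: 30 days, starts Wed → 5 of Wed, Thu
May: 31 days, starts Fri → 5 of Fri, Sat, Sun ✓
Jun: 30 days, starts Mon → 5 of Mon, Tue
Jul: 31 days, starts Wed → 5 of Wed, Thu, Fri ✓
Aug: 31 days, starts Sat → 5 of Sat, Sun, Mon
Sep: 30 days, starts Tue → 5 of Tue, Wed
Oct: 31 days, starts Thu → 5 of Thu, Fri, Sat ✓
Nov: 30 days, starts Sun → 5 of Sun, Mon
Dec: 31 days, starts Tue → 5 of Tue, Wed, Thu
Months with five Fridays: Jan, May, Jul, Oct.

4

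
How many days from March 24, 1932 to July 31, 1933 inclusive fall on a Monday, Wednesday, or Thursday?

March 24, 1932 is a Thursday.
From March 24, 1932 to July 31, 1933 is 495 days inclusive.
495 = 7 × 70 + 5, so there are 70 full weeks plus 5 extra days.
Each full week contributes 3 days from the set (Mon, Wed, Thu): 70 × 3 = 210.
The 5 extra days are Thu, Fri, Sat, Sun, Mon — 2 of them qualify.
Total: 210 + 2 = 212.

212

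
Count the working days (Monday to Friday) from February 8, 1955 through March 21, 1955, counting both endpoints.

30

February 8, 1955 is a Tuesday.
That's 42 days from start to end, counting both.
42 = 7 × 6, so the span is exactly 6 full weeks.
Each full week contributes 5 weekdays (Mon–Fri): 6 × 5 = 30.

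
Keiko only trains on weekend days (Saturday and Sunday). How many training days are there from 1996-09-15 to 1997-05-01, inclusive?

1996-09-15 is a Sunday.
From 1996-09-15 to 1997-05-01 is 229 days inclusive.
229 = 7 × 32 + 5, so there are 32 full weeks plus 5 extra days.
Each full week contributes 2 weekend days (Sat, Sun): 32 × 2 = 64.
The 5 extra days are Sun, Mon, Tue, Wed, Thu — 1 of them qualifies.
Total: 64 + 1 = 65.

65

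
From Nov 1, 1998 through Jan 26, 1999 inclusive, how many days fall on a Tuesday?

Nov 1, 1998 is a Sunday.
From Nov 1, 1998 to Jan 26, 1999 is 87 days inclusive.
87 = 7 × 12 + 3, so there are 12 full weeks plus 3 extra days.
Each full week contributes one Tuesday: 12 so far.
The 3 extra days are Sunday, Monday, Tuesday — 1 of them qualifies.
Total: 12 + 1 = 13.

13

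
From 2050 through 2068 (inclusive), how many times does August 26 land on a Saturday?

Day of week of August 26 in each year:
2050: Fri, 2051: Sat ✓, 2052: Mon, 2053: Tue, 2054: Wed, 2055: Thu, 2056: Sat ✓, 2057: Sun, 2058: Mon, 2059: Tue, 2060: Thu, 2061: Fri, 2062: Sat ✓, 2063: Sun, 2064: Tue, 2065: Wed, 2066: Thu, 2067: Fri, 2068: Sun
Saturdays: 2051, 2056, 2062.

3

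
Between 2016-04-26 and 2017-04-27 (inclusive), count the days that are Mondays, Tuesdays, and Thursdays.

2016-04-26 is a Tuesday.
From 2016-04-26 to 2017-04-27 is 367 days inclusive.
367 = 7 × 52 + 3, so there are 52 full weeks plus 3 extra days.
Each full week contributes 3 days from the set (Mon, Tue, Thu): 52 × 3 = 156.
The 3 extra days are Tue, Wed, Thu — 2 of them qualify.
Total: 156 + 2 = 158.

158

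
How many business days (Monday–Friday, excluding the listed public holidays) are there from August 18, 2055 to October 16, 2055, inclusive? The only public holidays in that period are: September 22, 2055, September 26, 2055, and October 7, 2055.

August 18, 2055 is a Wednesday.
From August 18, 2055 to October 16, 2055 is 60 days inclusive.
60 = 7 × 8 + 4, so there are 8 full weeks plus 4 extra days.
Each full week contributes 5 weekdays (Mon–Fri): 8 × 5 = 40.
The 4 extra days are Wednesday, Thursday, Friday, Saturday — 3 of them qualify.
Total: 40 + 3 = 43.
Holidays: September 22, 2055 (Wed); September 26, 2055 (Sun); October 7, 2055 (Thu).
2 of the 3 holidays fall on weekdays; the rest are weekends and were already excluded.
Business days: 43 − 2 = 41.

41 business days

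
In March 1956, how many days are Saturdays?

March 1, 1956 is a Thursday.
That's 31 days from start to end, counting both.
31 = 7 × 4 + 3, so there are 4 full weeks plus 3 extra days.
Each full week contributes one Saturday: 4 so far.
The 3 extra days are Thursday, Friday, Saturday — 1 of them qualifies.
Total: 4 + 1 = 5.

5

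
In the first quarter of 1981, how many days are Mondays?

13

1 January 1981 is a Thursday.
From 1 January 1981 to 31 March 1981 is 90 days inclusive.
90 = 7 × 12 + 6, so there are 12 full weeks plus 6 extra days.
Each full week contributes one Monday: 12 so far.
The 6 extra days are Thu, Fri, Sat, Sun, Mon, Tue — 1 of them qualifies.
Total: 12 + 1 = 13.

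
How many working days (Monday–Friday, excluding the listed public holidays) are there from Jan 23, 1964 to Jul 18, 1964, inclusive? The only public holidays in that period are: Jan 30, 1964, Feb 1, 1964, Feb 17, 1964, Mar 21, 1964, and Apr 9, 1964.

124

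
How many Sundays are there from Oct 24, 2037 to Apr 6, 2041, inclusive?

180 Sundays

Oct 24, 2037 is a Saturday.
From Oct 24, 2037 to Apr 6, 2041 is 1261 days inclusive.
1261 = 7 × 180 + 1, so there are 180 full weeks plus 1 extra day.
Each full week contributes one Sunday: 180 so far.
The 1 extra day is Saturday — none qualify.
Total: 180 + 0 = 180.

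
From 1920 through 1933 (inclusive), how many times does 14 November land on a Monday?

3

Day of week of November 14 in each year:
1920: Sun, 1921: Mon ✓, 1922: Tue, 1923: Wed, 1924: Fri, 1925: Sat, 1926: Sun, 1927: Mon ✓, 1928: Wed, 1929: Thu, 1930: Fri, 1931: Sat, 1932: Mon ✓, 1933: Tue
Mondays: 1921, 1927, 1932.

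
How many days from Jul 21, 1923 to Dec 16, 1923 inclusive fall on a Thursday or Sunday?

43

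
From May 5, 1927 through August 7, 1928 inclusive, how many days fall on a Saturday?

May 5, 1927 is a Thursday.
The range spans 461 days (inclusive of both endpoints).
461 = 7 × 65 + 6, so there are 65 full weeks plus 6 extra days.
Each full week contributes one Saturday: 65 so far.
The 6 extra days are Thu, Fri, Sat, Sun, Mon, Tue — 1 of them qualifies.
Total: 65 + 1 = 66.

66 Saturdays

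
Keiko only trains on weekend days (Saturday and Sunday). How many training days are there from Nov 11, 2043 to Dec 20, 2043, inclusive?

12

Nov 11, 2043 is a Wednesday.
The range spans 40 days (inclusive of both endpoints).
40 = 7 × 5 + 5, so there are 5 full weeks plus 5 extra days.
Each full week contributes 2 weekend days (Sat, Sun): 5 × 2 = 10.
The 5 extra days are Wed, Thu, Fri, Sat, Sun — 2 of them qualify.
Total: 10 + 2 = 12.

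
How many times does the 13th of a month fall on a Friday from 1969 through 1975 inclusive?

11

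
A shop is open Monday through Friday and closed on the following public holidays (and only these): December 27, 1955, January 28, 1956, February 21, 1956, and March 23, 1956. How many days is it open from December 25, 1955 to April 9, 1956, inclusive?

December 25, 1955 is a Sunday.
The range spans 107 days (inclusive of both endpoints).
107 = 7 × 15 + 2, so there are 15 full weeks plus 2 extra days.
Each full week contributes 5 weekdays (Mon–Fri): 15 × 5 = 75.
The 2 extra days are Sun, Mon — 1 of them qualifies.
Total: 75 + 1 = 76.
Holidays: December 27, 1955 (Tue); January 28, 1956 (Sat); February 21, 1956 (Tue); March 23, 1956 (Fri).
3 of the 4 holidays fall on weekdays; the rest are weekends and were already excluded.
Business days: 76 − 3 = 73.

73 business days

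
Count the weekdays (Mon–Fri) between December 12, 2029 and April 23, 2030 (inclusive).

December 12, 2029 is a Wednesday.
That's 133 days from start to end, counting both.
133 = 7 × 19, so the span is exactly 19 full weeks.
Each full week contributes 5 weekdays (Mon–Fri): 19 × 5 = 95.

95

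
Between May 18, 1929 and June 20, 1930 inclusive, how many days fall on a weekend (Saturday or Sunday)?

114

May 18, 1929 is a Saturday.
That's 399 days from start to end, counting both.
399 = 7 × 57, so the span is exactly 57 full weeks.
Each full week contributes 2 weekend days (Sat, Sun): 57 × 2 = 114.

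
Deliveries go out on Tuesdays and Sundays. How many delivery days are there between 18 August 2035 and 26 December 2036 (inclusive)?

142

18 August 2035 is a Saturday.
From 18 August 2035 to 26 December 2036 is 497 days inclusive.
497 = 7 × 71, so the span is exactly 71 full weeks.
Each full week contributes 2 days from the set (Tue, Sun): 71 × 2 = 142.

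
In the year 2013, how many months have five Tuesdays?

5

A month has five Tuesdays exactly when Tuesday falls within its first (length − 28) days.
Jan: 31 days, starts Tue → 5 of Tue, Wed, Thu ✓
Feb: 28 days, starts Fri → 5 of (none)
Mar: 31 days, starts Fri → 5 of Fri, Sat, Sun
Apr: 30 days, starts Mon → 5 of Mon, Tue ✓
May: 31 days, starts Wed → 5 of Wed, Thu, Fri
Jun: 30 days, starts Sat → 5 of Sat, Sun
Jul: 31 days, starts Mon → 5 of Mon, Tue, Wed ✓
Aug: 31 days, starts Thu → 5 of Thu, Fri, Sat
Sep: 30 days, starts Sun → 5 of Sun, Mon
Oct: 31 days, starts Tue → 5 of Tue, Wed, Thu ✓
Nov: 30 days, starts Fri → 5 of Fri, Sat
Dec: 31 days, starts Sun → 5 of Sun, Mon, Tue ✓
Months with five Tuesdays: Jan, Apr, Jul, Oct, Dec.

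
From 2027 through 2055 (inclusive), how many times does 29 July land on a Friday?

4

Day of week of July 29 in each year:
2027: Thu, 2028: Sat, 2029: Sun, 2030: Mon, 2031: Tue, 2032: Thu, 2033: Fri ✓, 2034: Sat, 2035: Sun, 2036: Tue, 2037: Wed, 2038: Thu, 2039: Fri ✓, 2040: Sun, 2041: Mon, 2042: Tue, 2043: Wed, 2044: Fri ✓, 2045: Sat, 2046: Sun, 2047: Mon, 2048: Wed, 2049: Thu, 2050: Fri ✓, 2051: Sat, 2052: Mon, 2053: Tue, 2054: Wed, 2055: Thu
Fridays: 2033, 2039, 2044, 2050.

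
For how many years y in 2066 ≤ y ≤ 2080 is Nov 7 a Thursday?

Day of week of November 7 in each year:
2066: Sun, 2067: Mon, 2068: Wed, 2069: Thu ✓, 2070: Fri, 2071: Sat, 2072: Mon, 2073: Tue, 2074: Wed, 2075: Thu ✓, 2076: Sat, 2077: Sun, 2078: Mon, 2079: Tue, 2080: Thu ✓
Thursdays: 2069, 2075, 2080.

3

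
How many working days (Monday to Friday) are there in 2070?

2070-01-01 is a Wednesday.
That's 365 days from start to end, counting both.
365 = 7 × 52 + 1, so there are 52 full weeks plus 1 extra day.
Each full week contributes 5 weekdays (Mon–Fri): 52 × 5 = 260.
The 1 extra day is Wednesday — 1 of them qualifies.
Total: 260 + 1 = 261.

261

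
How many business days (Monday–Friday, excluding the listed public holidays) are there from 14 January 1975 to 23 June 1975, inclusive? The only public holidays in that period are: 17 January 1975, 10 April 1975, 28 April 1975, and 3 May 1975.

14 January 1975 is a Tuesday.
That's 161 days from start to end, counting both.
161 = 7 × 23, so the span is exactly 23 full weeks.
Each full week contributes 5 weekdays (Mon–Fri): 23 × 5 = 115.
Holidays: 17 January 1975 (Fri); 10 April 1975 (Thu); 28 April 1975 (Mon); 3 May 1975 (Sat).
3 of the 4 holidays fall on weekdays; the rest are weekends and were already excluded.
Business days: 115 − 3 = 112.

112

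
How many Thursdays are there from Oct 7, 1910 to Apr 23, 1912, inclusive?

80

Oct 7, 1910 is a Friday.
That's 565 days from start to end, counting both.
565 = 7 × 80 + 5, so there are 80 full weeks plus 5 extra days.
Each full week contributes one Thursday: 80 so far.
The 5 extra days are Friday, Saturday, Sunday, Monday, Tuesday — none qualify.
Total: 80 + 0 = 80.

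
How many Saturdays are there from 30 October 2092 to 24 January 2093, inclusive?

13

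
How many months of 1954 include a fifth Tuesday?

4

A month has five Tuesdays exactly when Tuesday falls within its first (length − 28) days.
Jan: 31 days, starts Fri → 5 of Fri, Sat, Sun
Feb: 28 days, starts Mon → 5 of (none)
Mar: 31 days, starts Mon → 5 of Mon, Tue, Wed ✓
Apr: 30 days, starts Thu → 5 of Thu, Fri
May: 31 days, starts Sat → 5 of Sat, Sun, Mon
Jun: 30 days, starts Tue → 5 of Tue, Wed ✓
Jul: 31 days, starts Thu → 5 of Thu, Fri, Sat
Aug: 31 days, starts Sun → 5 of Sun, Mon, Tue ✓
Sep: 30 days, starts Wed → 5 of Wed, Thu
Oct: 31 days, starts Fri → 5 of Fri, Sat, Sun
Nov: 30 days, starts Mon → 5 of Mon, Tue ✓
Dec: 31 days, starts Wed → 5 of Wed, Thu, Fri
Months with five Tuesdays: Mar, Jun, Aug, Nov.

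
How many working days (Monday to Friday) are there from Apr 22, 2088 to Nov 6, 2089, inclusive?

Apr 22, 2088 is a Thursday.
From Apr 22, 2088 to Nov 6, 2089 is 564 days inclusive.
564 = 7 × 80 + 4, so there are 80 full weeks plus 4 extra days.
Each full week contributes 5 weekdays (Mon–Fri): 80 × 5 = 400.
The 4 extra days are Thursday, Friday, Saturday, Sunday — 2 of them qualify.
Total: 400 + 2 = 402.

402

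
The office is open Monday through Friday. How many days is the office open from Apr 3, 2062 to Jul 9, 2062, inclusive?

Apr 3, 2062 is a Monday.
The range spans 98 days (inclusive of both endpoints).
98 = 7 × 14, so the span is exactly 14 full weeks.
Each full week contributes 5 weekdays (Mon–Fri): 14 × 5 = 70.

70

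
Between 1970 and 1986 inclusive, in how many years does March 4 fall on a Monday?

Day of week of March 4 in each year:
1970: Wed, 1971: Thu, 1972: Sat, 1973: Sun, 1974: Mon ✓, 1975: Tue, 1976: Thu, 1977: Fri, 1978: Sat, 1979: Sun, 1980: Tue, 1981: Wed, 1982: Thu, 1983: Fri, 1984: Sun, 1985: Mon ✓, 1986: Tue
Mondays: 1974, 1985.

2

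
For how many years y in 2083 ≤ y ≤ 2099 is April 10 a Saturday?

Day of week of April 10 in each year:
2083: Sat ✓, 2084: Mon, 2085: Tue, 2086: Wed, 2087: Thu, 2088: Sat ✓, 2089: Sun, 2090: Mon, 2091: Tue, 2092: Thu, 2093: Fri, 2094: Sat ✓, 2095: Sun, 2096: Tue, 2097: Wed, 2098: Thu, 2099: Fri
Saturdays: 2083, 2088, 2094.

3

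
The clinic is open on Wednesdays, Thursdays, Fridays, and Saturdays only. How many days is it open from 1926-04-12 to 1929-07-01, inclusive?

672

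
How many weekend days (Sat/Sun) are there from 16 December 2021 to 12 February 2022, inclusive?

17

16 December 2021 is a Thursday.
That's 59 days from start to end, counting both.
59 = 7 × 8 + 3, so there are 8 full weeks plus 3 extra days.
Each full week contributes 2 weekend days (Sat, Sun): 8 × 2 = 16.
The 3 extra days are Thursday, Friday, Saturday — 1 of them qualifies.
Total: 16 + 1 = 17.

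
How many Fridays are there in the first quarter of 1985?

13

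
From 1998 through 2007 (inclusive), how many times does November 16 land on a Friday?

Day of week of November 16 in each year:
1998: Mon, 1999: Tue, 2000: Thu, 2001: Fri ✓, 2002: Sat, 2003: Sun, 2004: Tue, 2005: Wed, 2006: Thu, 2007: Fri ✓
Fridays: 2001, 2007.

2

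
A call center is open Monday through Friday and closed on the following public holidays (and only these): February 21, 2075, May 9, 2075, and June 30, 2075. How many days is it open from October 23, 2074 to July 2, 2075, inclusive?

October 23, 2074 is a Tuesday.
From October 23, 2074 to July 2, 2075 is 253 days inclusive.
253 = 7 × 36 + 1, so there are 36 full weeks plus 1 extra day.
Each full week contributes 5 weekdays (Mon–Fri): 36 × 5 = 180.
The 1 extra day is Tuesday — 1 of them qualifies.
Total: 180 + 1 = 181.
Holidays: February 21, 2075 (Thu); May 9, 2075 (Thu); June 30, 2075 (Sun).
2 of the 3 holidays fall on weekdays; the rest are weekends and were already excluded.
Business days: 181 − 2 = 179.

179 working days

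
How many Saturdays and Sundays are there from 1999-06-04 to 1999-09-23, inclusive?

1999-06-04 is a Friday.
That's 112 days from start to end, counting both.
112 = 7 × 16, so the span is exactly 16 full weeks.
Each full week contributes 2 weekend days (Sat, Sun): 16 × 2 = 32.

32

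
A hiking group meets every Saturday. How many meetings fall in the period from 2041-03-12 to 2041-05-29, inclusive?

2041-03-12 is a Tuesday.
From 2041-03-12 to 2041-05-29 is 79 days inclusive.
79 = 7 × 11 + 2, so there are 11 full weeks plus 2 extra days.
Each full week contributes one Saturday: 11 so far.
The 2 extra days are Tue, Wed — none qualify.
Total: 11 + 0 = 11.

11 Saturdays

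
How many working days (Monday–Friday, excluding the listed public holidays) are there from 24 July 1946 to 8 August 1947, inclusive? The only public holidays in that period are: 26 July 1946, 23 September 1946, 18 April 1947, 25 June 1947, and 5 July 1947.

269 working days

24 July 1946 is a Wednesday.
That's 381 days from start to end, counting both.
381 = 7 × 54 + 3, so there are 54 full weeks plus 3 extra days.
Each full week contributes 5 weekdays (Mon–Fri): 54 × 5 = 270.
The 3 extra days are Wed, Thu, Fri — 3 of them qualify.
Total: 270 + 3 = 273.
Holidays: 26 July 1946 (Fri); 23 September 1946 (Mon); 18 April 1947 (Fri); 25 June 1947 (Wed); 5 July 1947 (Sat).
4 of the 5 holidays fall on weekdays; the rest are weekends and were already excluded.
Business days: 273 − 4 = 269.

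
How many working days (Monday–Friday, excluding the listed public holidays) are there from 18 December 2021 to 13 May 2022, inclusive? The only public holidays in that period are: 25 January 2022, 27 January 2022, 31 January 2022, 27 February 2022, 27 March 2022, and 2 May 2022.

18 December 2021 is a Saturday.
That's 147 days from start to end, counting both.
147 = 7 × 21, so the span is exactly 21 full weeks.
Each full week contributes 5 weekdays (Mon–Fri): 21 × 5 = 105.
Total: 105.
Holidays: 25 January 2022 (Tue); 27 January 2022 (Thu); 31 January 2022 (Mon); 27 February 2022 (Sun); 27 March 2022 (Sun); 2 May 2022 (Mon).
4 of the 6 holidays fall on weekdays; the rest are weekends and were already excluded.
Business days: 105 − 4 = 101.

101 working days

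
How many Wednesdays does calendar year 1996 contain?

1996-01-01 is a Monday.
From 1996-01-01 to 1996-12-31 is 366 days inclusive.
366 = 7 × 52 + 2, so there are 52 full weeks plus 2 extra days.
Each full week contributes one Wednesday: 52 so far.
The 2 extra days are Monday, Tuesday — none qualify.
Total: 52 + 0 = 52.

52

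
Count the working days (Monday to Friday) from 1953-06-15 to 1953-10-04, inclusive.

80 weekdays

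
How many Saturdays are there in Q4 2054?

13

1 October 2054 is a Thursday.
That's 92 days from start to end, counting both.
92 = 7 × 13 + 1, so there are 13 full weeks plus 1 extra day.
Each full week contributes one Saturday: 13 so far.
The 1 extra day is Thu — none qualify.
Total: 13 + 0 = 13.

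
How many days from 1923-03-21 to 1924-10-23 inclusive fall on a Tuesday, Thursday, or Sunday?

250

1923-03-21 is a Wednesday.
From 1923-03-21 to 1924-10-23 is 583 days inclusive.
583 = 7 × 83 + 2, so there are 83 full weeks plus 2 extra days.
Each full week contributes 3 days from the set (Tue, Thu, Sun): 83 × 3 = 249.
The 2 extra days are Wed, Thu — 1 of them qualifies.
Total: 249 + 1 = 250.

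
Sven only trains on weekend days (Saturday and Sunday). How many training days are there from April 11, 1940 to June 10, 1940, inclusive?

18

April 11, 1940 is a Thursday.
That's 61 days from start to end, counting both.
61 = 7 × 8 + 5, so there are 8 full weeks plus 5 extra days.
Each full week contributes 2 weekend days (Sat, Sun): 8 × 2 = 16.
The 5 extra days are Thursday, Friday, Saturday, Sunday, Monday — 2 of them qualify.
Total: 16 + 2 = 18.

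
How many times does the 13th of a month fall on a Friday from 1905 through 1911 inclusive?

12

Friday-the-13ths by year:
1905: Jan, Oct
1906: Apr, Jul
1907: Sep, Dec
1908: Mar, Nov
1909: Aug
1910: May
1911: Jan, Oct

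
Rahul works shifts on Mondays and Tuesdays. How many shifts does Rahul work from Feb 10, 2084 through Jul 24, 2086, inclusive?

Feb 10, 2084 is a Thursday.
That's 896 days from start to end, counting both.
896 = 7 × 128, so the span is exactly 128 full weeks.
Each full week contributes 2 days from the set (Mon, Tue): 128 × 2 = 256.

256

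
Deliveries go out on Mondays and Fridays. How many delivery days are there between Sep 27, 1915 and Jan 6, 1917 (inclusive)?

134

Sep 27, 1915 is a Monday.
The range spans 468 days (inclusive of both endpoints).
468 = 7 × 66 + 6, so there are 66 full weeks plus 6 extra days.
Each full week contributes 2 days from the set (Mon, Fri): 66 × 2 = 132.
The 6 extra days are Mon, Tue, Wed, Thu, Fri, Sat — 2 of them qualify.
Total: 132 + 2 = 134.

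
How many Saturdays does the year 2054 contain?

1 January 2054 is a Thursday.
From 1 January 2054 to 31 December 2054 is 365 days inclusive.
365 = 7 × 52 + 1, so there are 52 full weeks plus 1 extra day.
Each full week contributes one Saturday: 52 so far.
The 1 extra day is Thu — none qualify.
Total: 52 + 0 = 52.

52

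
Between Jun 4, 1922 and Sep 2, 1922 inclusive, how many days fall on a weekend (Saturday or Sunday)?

26

Jun 4, 1922 is a Sunday.
That's 91 days from start to end, counting both.
91 = 7 × 13, so the span is exactly 13 full weeks.
Each full week contributes 2 weekend days (Sat, Sun): 13 × 2 = 26.
Total: 26.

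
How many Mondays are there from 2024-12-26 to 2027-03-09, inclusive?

2024-12-26 is a Thursday.
The range spans 804 days (inclusive of both endpoints).
804 = 7 × 114 + 6, so there are 114 full weeks plus 6 extra days.
Each full week contributes one Monday: 114 so far.
The 6 extra days are Thu, Fri, Sat, Sun, Mon, Tue — 1 of them qualifies.
Total: 114 + 1 = 115.

115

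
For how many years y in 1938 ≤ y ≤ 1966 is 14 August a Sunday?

5

Day of week of August 14 in each year:
1938: Sun ✓, 1939: Mon, 1940: Wed, 1941: Thu, 1942: Fri, 1943: Sat, 1944: Mon, 1945: Tue, 1946: Wed, 1947: Thu, 1948: Sat, 1949: Sun ✓, 1950: Mon, 1951: Tue, 1952: Thu, 1953: Fri, 1954: Sat, 1955: Sun ✓, 1956: Tue, 1957: Wed, 1958: Thu, 1959: Fri, 1960: Sun ✓, 1961: Mon, 1962: Tue, 1963: Wed, 1964: Fri, 1965: Sat, 1966: Sun ✓
Sundays: 1938, 1949, 1955, 1960, 1966.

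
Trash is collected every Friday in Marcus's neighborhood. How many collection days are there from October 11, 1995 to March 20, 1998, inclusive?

October 11, 1995 is a Wednesday.
From October 11, 1995 to March 20, 1998 is 892 days inclusive.
892 = 7 × 127 + 3, so there are 127 full weeks plus 3 extra days.
Each full week contributes one Friday: 127 so far.
The 3 extra days are Wednesday, Thursday, Friday — 1 of them qualifies.
Total: 127 + 1 = 128.

128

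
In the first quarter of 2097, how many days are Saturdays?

January 1, 2097 is a Tuesday.
The range spans 90 days (inclusive of both endpoints).
90 = 7 × 12 + 6, so there are 12 full weeks plus 6 extra days.
Each full week contributes one Saturday: 12 so far.
The 6 extra days are Tuesday, Wednesday, Thursday, Friday, Saturday, Sunday — 1 of them qualifies.
Total: 12 + 1 = 13.

13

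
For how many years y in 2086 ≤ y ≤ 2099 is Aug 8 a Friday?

3

Day of week of August 8 in each year:
2086: Thu, 2087: Fri ✓, 2088: Sun, 2089: Mon, 2090: Tue, 2091: Wed, 2092: Fri ✓, 2093: Sat, 2094: Sun, 2095: Mon, 2096: Wed, 2097: Thu, 2098: Fri ✓, 2099: Sat
Fridays: 2087, 2092, 2098.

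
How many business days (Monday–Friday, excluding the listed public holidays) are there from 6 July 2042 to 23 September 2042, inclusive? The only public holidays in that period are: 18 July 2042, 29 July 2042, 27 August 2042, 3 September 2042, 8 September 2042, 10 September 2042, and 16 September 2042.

6 July 2042 is a Sunday.
From 6 July 2042 to 23 September 2042 is 80 days inclusive.
80 = 7 × 11 + 3, so there are 11 full weeks plus 3 extra days.
Each full week contributes 5 weekdays (Mon–Fri): 11 × 5 = 55.
The 3 extra days are Sun, Mon, Tue — 2 of them qualify.
Total: 55 + 2 = 57.
Holidays: 18 July 2042 (Fri); 29 July 2042 (Tue); 27 August 2042 (Wed); 3 September 2042 (Wed); 8 September 2042 (Mon); 10 September 2042 (Wed); 16 September 2042 (Tue).
All 7 holidays fall on weekdays, so subtract 7.
Business days: 57 − 7 = 50.

50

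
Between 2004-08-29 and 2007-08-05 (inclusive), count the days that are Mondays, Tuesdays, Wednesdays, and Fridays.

612

2004-08-29 is a Sunday.
From 2004-08-29 to 2007-08-05 is 1072 days inclusive.
1072 = 7 × 153 + 1, so there are 153 full weeks plus 1 extra day.
Each full week contributes 4 days from the set (Mon, Tue, Wed, Fri): 153 × 4 = 612.
The 1 extra day is Sunday — none qualify.
Total: 612 + 0 = 612.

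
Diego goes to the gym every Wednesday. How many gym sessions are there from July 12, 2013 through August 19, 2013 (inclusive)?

July 12, 2013 is a Friday.
From July 12, 2013 to August 19, 2013 is 39 days inclusive.
39 = 7 × 5 + 4, so there are 5 full weeks plus 4 extra days.
Each full week contributes one Wednesday: 5 so far.
The 4 extra days are Friday, Saturday, Sunday, Monday — none qualify.
Total: 5 + 0 = 5.

5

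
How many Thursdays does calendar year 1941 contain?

52

1 January 1941 is a Wednesday.
The range spans 365 days (inclusive of both endpoints).
365 = 7 × 52 + 1, so there are 52 full weeks plus 1 extra day.
Each full week contributes one Thursday: 52 so far.
The 1 extra day is Wed — none qualify.
Total: 52 + 0 = 52.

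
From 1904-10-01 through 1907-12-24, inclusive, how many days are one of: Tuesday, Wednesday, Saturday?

1904-10-01 is a Saturday.
The range spans 1180 days (inclusive of both endpoints).
1180 = 7 × 168 + 4, so there are 168 full weeks plus 4 extra days.
Each full week contributes 3 days from the set (Tue, Wed, Sat): 168 × 3 = 504.
The 4 extra days are Saturday, Sunday, Monday, Tuesday — 2 of them qualify.
Total: 504 + 2 = 506.

506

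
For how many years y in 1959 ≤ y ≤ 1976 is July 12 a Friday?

Day of week of July 12 in each year:
1959: Sun, 1960: Tue, 1961: Wed, 1962: Thu, 1963: Fri ✓, 1964: Sun, 1965: Mon, 1966: Tue, 1967: Wed, 1968: Fri ✓, 1969: Sat, 1970: Sun, 1971: Mon, 1972: Wed, 1973: Thu, 1974: Fri ✓, 1975: Sat, 1976: Mon
Fridays: 1963, 1968, 1974.

3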